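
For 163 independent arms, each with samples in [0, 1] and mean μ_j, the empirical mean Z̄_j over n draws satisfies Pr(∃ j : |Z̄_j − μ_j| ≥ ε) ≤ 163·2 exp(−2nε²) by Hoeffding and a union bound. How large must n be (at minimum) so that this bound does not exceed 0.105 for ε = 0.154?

Need 2·163·exp(−2nε²) ≤ 0.105, i.e. exp(−2nε²) ≤ 0.105/326.
So 2nε² ≥ ln(326/0.105) = 8.040692.
Hence n ≥ 8.040692/(2·0.154²) = 169.520.
The smallest integer n is 170.

170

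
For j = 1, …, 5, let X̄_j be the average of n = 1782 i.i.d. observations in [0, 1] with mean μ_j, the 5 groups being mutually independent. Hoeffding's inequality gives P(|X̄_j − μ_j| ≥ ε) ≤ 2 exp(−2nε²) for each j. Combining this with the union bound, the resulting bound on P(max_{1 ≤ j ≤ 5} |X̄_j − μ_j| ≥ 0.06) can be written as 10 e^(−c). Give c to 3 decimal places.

12.830

Union bound over the 5 events: P(max_{1 ≤ j ≤ 5} |X̄_j − μ_j| ≥ 0.06) ≤ 5·2·exp(−2nε²) = 10 exp(−2·1782·0.06²).
So c = 2·1782·0.06² = 12.8304.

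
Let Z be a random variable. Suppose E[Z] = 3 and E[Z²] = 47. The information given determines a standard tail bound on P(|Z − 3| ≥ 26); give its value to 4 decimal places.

0.0562

The first two moments determine the variance, so Chebyshev's inequality is the sharpest standard bound available.
Var(Z) = E[Z²] − (E[Z])² = 47 − 9 = 38.
Chebyshev's inequality: P(|Z − μ| ≥ t) ≤ Var(Z)/t² = 38/676 = 0.0562.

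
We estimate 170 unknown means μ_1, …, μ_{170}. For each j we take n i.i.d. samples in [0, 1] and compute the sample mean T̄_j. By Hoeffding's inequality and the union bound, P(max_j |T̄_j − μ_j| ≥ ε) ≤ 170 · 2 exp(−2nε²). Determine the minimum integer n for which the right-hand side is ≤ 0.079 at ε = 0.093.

484

Need 2·170·exp(−2nε²) ≤ 0.079, i.e. exp(−2nε²) ≤ 0.079/340.
So 2nε² ≥ ln(340/0.079) = 8.367253.
Hence n ≥ 8.367253/(2·0.093²) = 483.712.
The smallest integer n is 484.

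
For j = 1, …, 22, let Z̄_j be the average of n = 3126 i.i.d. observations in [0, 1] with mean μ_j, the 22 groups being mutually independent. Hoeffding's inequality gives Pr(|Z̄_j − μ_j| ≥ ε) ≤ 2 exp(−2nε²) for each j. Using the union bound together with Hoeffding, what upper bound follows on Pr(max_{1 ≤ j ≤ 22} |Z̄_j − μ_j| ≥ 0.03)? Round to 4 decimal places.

0.1584

Per-experiment Hoeffding bound: 2·exp(−2·3126·0.03²) = 2·exp(−5.62680) = 0.0072002.
Union bound over 22 events: 22·0.0072002 = 0.15840.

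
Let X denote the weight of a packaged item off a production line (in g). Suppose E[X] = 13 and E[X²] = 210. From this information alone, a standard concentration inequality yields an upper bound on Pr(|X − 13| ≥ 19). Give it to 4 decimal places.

0.1136

The first two moments determine the variance, so Chebyshev's inequality is the sharpest standard bound available.
Var(X) = E[X²] − (E[X])² = 210 − 169 = 41.
Chebyshev's inequality: Pr(|X − μ| ≥ t) ≤ Var(X)/t² = 41/361 = 0.1136.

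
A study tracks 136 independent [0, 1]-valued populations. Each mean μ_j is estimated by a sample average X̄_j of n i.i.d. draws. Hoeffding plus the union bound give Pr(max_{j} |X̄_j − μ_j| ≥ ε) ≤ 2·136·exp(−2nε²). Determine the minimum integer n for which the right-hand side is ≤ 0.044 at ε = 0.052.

1615

Need 2·136·exp(−2nε²) ≤ 0.044, i.e. exp(−2nε²) ≤ 0.044/272.
So 2nε² ≥ ln(272/0.044) = 8.729368.
Hence n ≥ 8.729368/(2·0.052²) = 1614.158.
The smallest integer n is 1615.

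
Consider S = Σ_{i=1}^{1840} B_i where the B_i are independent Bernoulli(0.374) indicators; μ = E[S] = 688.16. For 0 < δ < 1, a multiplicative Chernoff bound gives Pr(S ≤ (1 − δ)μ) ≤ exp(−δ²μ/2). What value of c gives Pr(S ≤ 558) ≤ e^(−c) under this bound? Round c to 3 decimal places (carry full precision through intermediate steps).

Write 558 = (1 − δ)μ, so δ = 1 − 558/688.16 = 0.1891421…
Then the exponent is δ²μ/2 = (μ − 558)²/(2μ) = 12.309365.

12.309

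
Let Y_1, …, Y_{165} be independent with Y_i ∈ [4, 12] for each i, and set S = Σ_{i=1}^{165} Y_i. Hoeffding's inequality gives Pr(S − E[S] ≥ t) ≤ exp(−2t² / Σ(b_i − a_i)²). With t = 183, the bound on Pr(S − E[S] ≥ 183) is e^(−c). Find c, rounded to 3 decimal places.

6.343

Σ(b_i − a_i)² = 165·(8)² = 10560.
c = 2t²/10560 = 2·183²/10560 = 6.3426.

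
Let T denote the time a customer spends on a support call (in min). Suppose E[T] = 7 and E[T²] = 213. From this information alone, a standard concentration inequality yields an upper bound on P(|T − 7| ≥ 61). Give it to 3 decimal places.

0.044

The first two moments determine the variance, so Chebyshev's inequality is the sharpest standard bound available.
Var(T) = E[T²] − (E[T])² = 213 − 49 = 164.
Chebyshev's inequality: P(|T − μ| ≥ t) ≤ Var(T)/t² = 164/3721 = 0.0441.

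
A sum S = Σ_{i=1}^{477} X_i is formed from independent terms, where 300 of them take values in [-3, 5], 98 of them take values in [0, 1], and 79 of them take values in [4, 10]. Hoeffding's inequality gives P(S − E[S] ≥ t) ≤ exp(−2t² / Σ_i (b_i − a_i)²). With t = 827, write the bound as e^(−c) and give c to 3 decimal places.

Σ(b_i − a_i)² = 300·8² + 98·1² + 79·6² = 22142.
c = 2t² / 22142 = 2·827² / 22142 = 61.7766.

61.777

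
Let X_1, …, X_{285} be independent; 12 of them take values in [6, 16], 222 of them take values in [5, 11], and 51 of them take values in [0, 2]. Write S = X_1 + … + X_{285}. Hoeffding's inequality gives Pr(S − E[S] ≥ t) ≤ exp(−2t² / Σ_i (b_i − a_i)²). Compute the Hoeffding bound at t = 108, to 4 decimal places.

0.0835

Σ(b_i − a_i)² = 12·10² + 222·6² + 51·2² = 9396.
Exponent = 2·108² / 9396 = 2.48276.
Bound = exp(−2.48276) = 0.08351.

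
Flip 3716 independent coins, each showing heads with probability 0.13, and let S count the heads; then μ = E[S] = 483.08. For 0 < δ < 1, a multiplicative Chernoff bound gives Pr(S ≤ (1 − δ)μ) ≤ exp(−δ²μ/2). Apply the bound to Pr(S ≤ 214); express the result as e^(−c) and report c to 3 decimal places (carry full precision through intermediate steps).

74.940

Write 214 = (1 − δ)μ, so δ = 1 − 214/483.08 = 0.5570092…
Then the exponent is δ²μ/2 = (μ − 214)²/(2μ) = 74.940017.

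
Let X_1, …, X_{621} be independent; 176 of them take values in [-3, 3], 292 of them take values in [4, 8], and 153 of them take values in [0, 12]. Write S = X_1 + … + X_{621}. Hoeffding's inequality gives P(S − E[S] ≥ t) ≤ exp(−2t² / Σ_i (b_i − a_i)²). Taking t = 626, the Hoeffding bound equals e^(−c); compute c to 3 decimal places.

23.721

Σ(b_i − a_i)² = 176·6² + 292·4² + 153·12² = 33040.
c = 2t² / 33040 = 2·626² / 33040 = 23.7213.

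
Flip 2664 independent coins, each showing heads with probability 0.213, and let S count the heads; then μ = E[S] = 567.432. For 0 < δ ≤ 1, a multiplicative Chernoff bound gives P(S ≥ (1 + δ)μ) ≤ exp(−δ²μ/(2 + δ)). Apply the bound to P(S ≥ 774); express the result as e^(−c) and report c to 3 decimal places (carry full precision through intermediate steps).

31.810

Write 774 = (1 + δ)μ, so δ = 774/567.432 − 1 = 0.3640401…
Then the exponent is δ²μ/(2 + δ) = (774 − μ)² / (μ·(2 + δ)) = 31.809543.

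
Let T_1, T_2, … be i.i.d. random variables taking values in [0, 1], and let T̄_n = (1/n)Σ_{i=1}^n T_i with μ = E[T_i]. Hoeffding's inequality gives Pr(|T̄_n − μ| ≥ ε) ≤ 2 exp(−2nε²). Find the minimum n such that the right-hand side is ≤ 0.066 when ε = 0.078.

281

Require 2·exp(−2nε²) ≤ 0.066, i.e. 2nε² ≥ ln(2/0.066) = 3.411248.
So n ≥ 3.411248 / (2·0.078²) = 280.346.
The smallest integer n is 281.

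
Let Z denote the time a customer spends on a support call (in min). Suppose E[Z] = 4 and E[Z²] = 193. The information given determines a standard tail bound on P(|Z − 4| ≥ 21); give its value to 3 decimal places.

The first two moments determine the variance, so Chebyshev's inequality is the sharpest standard bound available.
Var(Z) = E[Z²] − (E[Z])² = 193 − 16 = 177.
Chebyshev's inequality: P(|Z − μ| ≥ t) ≤ Var(Z)/t² = 177/441 = 0.4014.

0.401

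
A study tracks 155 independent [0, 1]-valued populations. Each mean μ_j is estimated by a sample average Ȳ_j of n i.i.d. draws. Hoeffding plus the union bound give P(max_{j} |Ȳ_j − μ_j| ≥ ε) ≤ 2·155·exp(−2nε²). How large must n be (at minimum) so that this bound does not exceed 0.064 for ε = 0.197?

110

Need 2·155·exp(−2nε²) ≤ 0.064, i.e. exp(−2nε²) ≤ 0.064/310.
So 2nε² ≥ ln(310/0.064) = 8.485444.
Hence n ≥ 8.485444/(2·0.197²) = 109.323.
The smallest integer n is 110.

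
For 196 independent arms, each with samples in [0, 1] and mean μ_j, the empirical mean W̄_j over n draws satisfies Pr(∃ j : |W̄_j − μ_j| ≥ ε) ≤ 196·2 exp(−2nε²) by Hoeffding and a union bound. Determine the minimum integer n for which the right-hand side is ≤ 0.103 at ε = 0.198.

Need 2·196·exp(−2nε²) ≤ 0.103, i.e. exp(−2nε²) ≤ 0.103/392.
So 2nε² ≥ ln(392/0.103) = 8.244288.
Hence n ≥ 8.244288/(2·0.198²) = 105.146.
The smallest integer n is 106.

106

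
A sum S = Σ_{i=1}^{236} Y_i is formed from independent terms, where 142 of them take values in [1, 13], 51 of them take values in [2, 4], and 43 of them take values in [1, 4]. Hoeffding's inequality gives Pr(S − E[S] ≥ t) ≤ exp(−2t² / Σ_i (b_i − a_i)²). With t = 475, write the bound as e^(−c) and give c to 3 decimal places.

Σ(b_i − a_i)² = 142·12² + 51·2² + 43·3² = 21039.
c = 2t² / 21039 = 2·475² / 21039 = 21.4483.

21.448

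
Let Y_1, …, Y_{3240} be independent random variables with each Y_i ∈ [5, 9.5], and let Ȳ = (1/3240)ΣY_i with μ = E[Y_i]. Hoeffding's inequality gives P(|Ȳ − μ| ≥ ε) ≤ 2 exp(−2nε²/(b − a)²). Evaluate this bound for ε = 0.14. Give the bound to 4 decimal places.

0.0038

Exponent: 2nε²/(b − a)² = 2·3240·0.14² / 4.5² = 6.27200.
Bound = 2·exp(−6.27200) = 0.00378.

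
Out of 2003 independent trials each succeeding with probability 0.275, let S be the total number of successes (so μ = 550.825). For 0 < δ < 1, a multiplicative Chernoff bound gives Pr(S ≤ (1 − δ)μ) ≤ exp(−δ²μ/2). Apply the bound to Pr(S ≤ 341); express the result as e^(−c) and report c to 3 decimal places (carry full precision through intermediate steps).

39.964

Write 341 = (1 − δ)μ, so δ = 1 − 341/550.825 = 0.3809286…
Then the exponent is δ²μ/2 = (μ − 341)²/(2μ) = 39.964172.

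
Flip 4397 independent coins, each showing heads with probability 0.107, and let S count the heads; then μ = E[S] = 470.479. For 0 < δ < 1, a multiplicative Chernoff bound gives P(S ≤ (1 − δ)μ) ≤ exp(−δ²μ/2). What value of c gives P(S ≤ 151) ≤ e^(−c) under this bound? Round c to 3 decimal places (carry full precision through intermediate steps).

Write 151 = (1 − δ)μ, so δ = 1 − 151/470.479 = 0.6790505…
Then the exponent is δ²μ/2 = (μ − 151)²/(2μ) = 108.471187.

108.471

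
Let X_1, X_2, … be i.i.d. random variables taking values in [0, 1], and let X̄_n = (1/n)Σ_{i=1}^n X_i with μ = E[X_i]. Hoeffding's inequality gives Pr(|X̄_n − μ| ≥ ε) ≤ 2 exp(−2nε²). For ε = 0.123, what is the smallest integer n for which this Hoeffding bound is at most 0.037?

Require 2·exp(−2nε²) ≤ 0.037, i.e. 2nε² ≥ ln(2/0.037) = 3.989985.
So n ≥ 3.989985 / (2·0.123²) = 131.865.
The smallest integer n is 132.

132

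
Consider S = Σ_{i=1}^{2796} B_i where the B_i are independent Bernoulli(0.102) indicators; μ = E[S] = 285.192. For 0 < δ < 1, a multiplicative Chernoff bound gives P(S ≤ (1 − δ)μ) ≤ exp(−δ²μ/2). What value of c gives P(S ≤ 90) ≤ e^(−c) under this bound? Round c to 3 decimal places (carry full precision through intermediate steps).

66.797

Write 90 = (1 − δ)μ, so δ = 1 − 90/285.192 = 0.6844231…
Then the exponent is δ²μ/2 = (μ − 90)²/(2μ) = 66.796959.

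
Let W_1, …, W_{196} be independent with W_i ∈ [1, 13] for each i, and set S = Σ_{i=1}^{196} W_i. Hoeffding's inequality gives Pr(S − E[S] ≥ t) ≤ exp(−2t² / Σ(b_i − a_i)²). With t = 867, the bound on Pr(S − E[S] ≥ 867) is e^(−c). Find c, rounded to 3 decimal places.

53.266

Σ(b_i − a_i)² = 196·(12)² = 28224.
c = 2t²/28224 = 2·867²/28224 = 53.2659.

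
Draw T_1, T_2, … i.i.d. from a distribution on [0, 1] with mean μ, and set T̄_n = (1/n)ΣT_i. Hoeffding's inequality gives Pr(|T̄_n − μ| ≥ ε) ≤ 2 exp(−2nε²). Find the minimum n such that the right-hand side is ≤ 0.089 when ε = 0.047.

Require 2·exp(−2nε²) ≤ 0.089, i.e. 2nε² ≥ ln(2/0.089) = 3.112266.
So n ≥ 3.112266 / (2·0.047²) = 704.451.
The smallest integer n is 705.

705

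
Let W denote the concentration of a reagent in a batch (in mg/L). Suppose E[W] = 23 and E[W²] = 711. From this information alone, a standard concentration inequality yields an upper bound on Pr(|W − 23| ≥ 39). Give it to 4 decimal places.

The first two moments determine the variance, so Chebyshev's inequality is the sharpest standard bound available.
Var(W) = E[W²] − (E[W])² = 711 − 529 = 182.
Chebyshev's inequality: Pr(|W − μ| ≥ t) ≤ Var(W)/t² = 182/1521 = 0.1197.

0.1197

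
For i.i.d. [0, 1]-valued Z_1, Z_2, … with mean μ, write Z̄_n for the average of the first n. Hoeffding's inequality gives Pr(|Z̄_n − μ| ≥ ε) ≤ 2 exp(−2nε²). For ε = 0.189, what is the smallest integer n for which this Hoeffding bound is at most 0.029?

Require 2·exp(−2nε²) ≤ 0.029, i.e. 2nε² ≥ ln(2/0.029) = 4.233607.
So n ≥ 4.233607 / (2·0.189²) = 59.259.
The smallest integer n is 60.

60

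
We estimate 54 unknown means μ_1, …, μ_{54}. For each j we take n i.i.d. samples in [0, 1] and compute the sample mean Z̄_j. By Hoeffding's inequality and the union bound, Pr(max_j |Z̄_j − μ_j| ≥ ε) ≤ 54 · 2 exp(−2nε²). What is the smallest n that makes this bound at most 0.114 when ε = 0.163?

129

Need 2·54·exp(−2nε²) ≤ 0.114, i.e. exp(−2nε²) ≤ 0.114/108.
So 2nε² ≥ ln(108/0.114) = 6.853688.
Hence n ≥ 6.853688/(2·0.163²) = 128.979.
The smallest integer n is 129.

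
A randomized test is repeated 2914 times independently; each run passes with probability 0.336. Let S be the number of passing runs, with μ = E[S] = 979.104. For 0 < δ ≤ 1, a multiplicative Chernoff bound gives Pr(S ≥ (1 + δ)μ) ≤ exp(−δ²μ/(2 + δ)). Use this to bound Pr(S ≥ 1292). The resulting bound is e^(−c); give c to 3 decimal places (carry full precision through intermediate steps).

43.109

Write 1292 = (1 + δ)μ, so δ = 1292/979.104 − 1 = 0.3195738…
Then the exponent is δ²μ/(2 + δ) = (1292 − μ)² / (μ·(2 + δ)) = 43.108509.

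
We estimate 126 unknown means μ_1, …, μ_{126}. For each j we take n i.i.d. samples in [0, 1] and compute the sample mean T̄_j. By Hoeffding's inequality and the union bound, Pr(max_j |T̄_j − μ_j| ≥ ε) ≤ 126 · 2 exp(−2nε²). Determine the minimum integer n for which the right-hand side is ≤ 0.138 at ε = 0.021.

Need 2·126·exp(−2nε²) ≤ 0.138, i.e. exp(−2nε²) ≤ 0.138/252.
So 2nε² ≥ ln(252/0.138) = 7.509931.
Hence n ≥ 7.509931/(2·0.021²) = 8514.661.
The smallest integer n is 8515.

8515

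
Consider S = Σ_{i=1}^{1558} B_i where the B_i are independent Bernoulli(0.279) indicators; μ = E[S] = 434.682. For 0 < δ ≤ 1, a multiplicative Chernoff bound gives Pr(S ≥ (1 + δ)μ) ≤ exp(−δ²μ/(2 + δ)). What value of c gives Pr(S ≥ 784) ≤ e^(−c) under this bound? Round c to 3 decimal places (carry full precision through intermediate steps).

Write 784 = (1 + δ)μ, so δ = 784/434.682 − 1 = 0.8036174…
Then the exponent is δ²μ/(2 + δ) = (784 − μ)² / (μ·(2 + δ)) = 100.127076.

100.127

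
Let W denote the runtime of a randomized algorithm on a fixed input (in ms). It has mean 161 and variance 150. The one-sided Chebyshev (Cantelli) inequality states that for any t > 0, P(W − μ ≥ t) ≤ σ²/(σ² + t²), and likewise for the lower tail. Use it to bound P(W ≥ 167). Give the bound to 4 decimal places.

Here σ² = 150 and t = 6, so σ² + t² = 186.
Cantelli's bound: 150/186 = 0.8065.

0.8065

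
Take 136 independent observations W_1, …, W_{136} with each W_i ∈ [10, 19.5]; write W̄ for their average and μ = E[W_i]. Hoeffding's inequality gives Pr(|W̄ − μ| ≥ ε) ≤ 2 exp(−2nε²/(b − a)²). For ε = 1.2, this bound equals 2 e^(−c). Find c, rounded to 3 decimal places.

c = 2nε²/(b − a)² = 2·136·1.2² / 9.5² = 4.3399.

4.340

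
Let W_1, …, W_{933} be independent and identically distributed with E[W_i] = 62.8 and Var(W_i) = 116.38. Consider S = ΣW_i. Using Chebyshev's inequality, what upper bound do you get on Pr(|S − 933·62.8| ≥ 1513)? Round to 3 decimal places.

Var(S) = n·Var(W_i) = 933·116.38 = 108582.54.
Chebyshev: Pr(|S − 933·62.8| ≥ 1513) ≤ Var(S)/1513² = 108582.54/2289169 = 0.0474.

0.047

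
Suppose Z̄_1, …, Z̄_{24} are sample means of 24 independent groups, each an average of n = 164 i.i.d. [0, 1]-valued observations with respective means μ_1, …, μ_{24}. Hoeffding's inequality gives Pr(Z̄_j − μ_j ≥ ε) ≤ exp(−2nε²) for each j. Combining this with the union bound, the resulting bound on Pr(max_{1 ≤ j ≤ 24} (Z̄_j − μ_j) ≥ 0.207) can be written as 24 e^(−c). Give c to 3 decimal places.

Union bound over the 24 events: Pr(max_{1 ≤ j ≤ 24} (Z̄_j − μ_j) ≥ 0.207) ≤ 24·exp(−2nε²) = 24 exp(−2·164·0.207²).
So c = 2·164·0.207² = 14.0545.

14.054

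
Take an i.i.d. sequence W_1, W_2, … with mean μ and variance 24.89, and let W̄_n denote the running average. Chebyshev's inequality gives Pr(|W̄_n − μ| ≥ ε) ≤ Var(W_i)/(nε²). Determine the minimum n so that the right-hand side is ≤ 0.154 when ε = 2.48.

27

Require 24.89/(n·2.48²) ≤ 0.154, i.e. n ≥ 24.89/(0.154·2.48²) = 26.279.
The smallest integer n is 27.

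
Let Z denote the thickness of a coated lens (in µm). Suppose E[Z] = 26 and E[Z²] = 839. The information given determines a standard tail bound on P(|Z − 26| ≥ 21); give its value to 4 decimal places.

The first two moments determine the variance, so Chebyshev's inequality is the sharpest standard bound available.
Var(Z) = E[Z²] − (E[Z])² = 839 − 676 = 163.
Chebyshev's inequality: P(|Z − μ| ≥ t) ≤ Var(Z)/t² = 163/441 = 0.3696.

0.3696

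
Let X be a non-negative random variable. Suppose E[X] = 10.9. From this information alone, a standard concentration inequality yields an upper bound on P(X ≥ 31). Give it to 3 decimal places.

Only the mean of a non-negative variable is known, so Markov's inequality is the applicable tail bound.
Markov's inequality: for a non-negative random variable, P(X ≥ a) ≤ E[X]/a.
Here E[X] = 10.9 and a = 31, so the bound is 10.9/31 = 0.3516.

0.352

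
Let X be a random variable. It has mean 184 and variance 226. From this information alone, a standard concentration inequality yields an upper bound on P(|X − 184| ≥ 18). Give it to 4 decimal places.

Mean and variance are known, so Chebyshev's inequality applies.
Chebyshev: P(|X − μ| ≥ t) ≤ Var(X)/t².
Bound = 226 / 324 = 0.6975.

0.6975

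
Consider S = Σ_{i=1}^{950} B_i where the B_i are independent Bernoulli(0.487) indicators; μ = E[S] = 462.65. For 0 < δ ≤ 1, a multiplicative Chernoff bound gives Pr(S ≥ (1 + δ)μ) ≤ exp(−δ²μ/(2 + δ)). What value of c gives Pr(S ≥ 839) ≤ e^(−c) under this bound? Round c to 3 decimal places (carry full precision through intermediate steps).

108.815

Write 839 = (1 + δ)μ, so δ = 839/462.65 − 1 = 0.8134659…
Then the exponent is δ²μ/(2 + δ) = (839 − μ)² / (μ·(2 + δ)) = 108.815213.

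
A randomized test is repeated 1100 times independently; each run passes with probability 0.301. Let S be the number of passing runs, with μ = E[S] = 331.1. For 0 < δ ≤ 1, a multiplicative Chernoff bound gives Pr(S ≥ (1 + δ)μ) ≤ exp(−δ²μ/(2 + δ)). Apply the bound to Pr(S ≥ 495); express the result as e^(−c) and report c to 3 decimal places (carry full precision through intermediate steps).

32.518

Write 495 = (1 + δ)μ, so δ = 495/331.1 − 1 = 0.4950166…
Then the exponent is δ²μ/(2 + δ) = (495 − μ)² / (μ·(2 + δ)) = 32.518109.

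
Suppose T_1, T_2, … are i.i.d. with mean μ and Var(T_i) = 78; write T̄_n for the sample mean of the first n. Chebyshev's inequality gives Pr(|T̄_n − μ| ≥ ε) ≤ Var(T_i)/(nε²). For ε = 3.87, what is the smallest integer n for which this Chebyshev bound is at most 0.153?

Require 78/(n·3.87²) ≤ 0.153, i.e. n ≥ 78/(0.153·3.87²) = 34.039.
The smallest integer n is 35.

35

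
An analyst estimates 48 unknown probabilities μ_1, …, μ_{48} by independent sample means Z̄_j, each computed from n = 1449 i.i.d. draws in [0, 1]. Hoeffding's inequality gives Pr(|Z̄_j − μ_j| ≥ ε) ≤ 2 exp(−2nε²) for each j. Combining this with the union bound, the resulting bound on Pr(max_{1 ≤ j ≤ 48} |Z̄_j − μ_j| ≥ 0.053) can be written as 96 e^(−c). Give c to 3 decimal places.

8.140

Union bound over the 48 events: Pr(max_{1 ≤ j ≤ 48} |Z̄_j − μ_j| ≥ 0.053) ≤ 48·2·exp(−2nε²) = 96 exp(−2·1449·0.053²).
So c = 2·1449·0.053² = 8.1405.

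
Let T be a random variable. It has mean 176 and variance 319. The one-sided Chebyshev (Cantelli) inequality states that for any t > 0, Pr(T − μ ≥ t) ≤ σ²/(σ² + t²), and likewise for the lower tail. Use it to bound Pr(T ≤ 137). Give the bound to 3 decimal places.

0.173

Here σ² = 319 and t = 39, so σ² + t² = 1840.
Cantelli's bound: 319/1840 = 0.1734.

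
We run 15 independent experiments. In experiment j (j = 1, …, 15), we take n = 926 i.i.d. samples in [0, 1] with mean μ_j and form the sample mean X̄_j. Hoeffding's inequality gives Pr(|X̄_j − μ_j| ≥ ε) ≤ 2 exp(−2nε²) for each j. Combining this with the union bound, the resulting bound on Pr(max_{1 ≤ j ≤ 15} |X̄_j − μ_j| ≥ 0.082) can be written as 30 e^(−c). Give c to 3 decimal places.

Union bound over the 15 events: Pr(max_{1 ≤ j ≤ 15} |X̄_j − μ_j| ≥ 0.082) ≤ 15·2·exp(−2nε²) = 30 exp(−2·926·0.082²).
So c = 2·926·0.082² = 12.4528.

12.453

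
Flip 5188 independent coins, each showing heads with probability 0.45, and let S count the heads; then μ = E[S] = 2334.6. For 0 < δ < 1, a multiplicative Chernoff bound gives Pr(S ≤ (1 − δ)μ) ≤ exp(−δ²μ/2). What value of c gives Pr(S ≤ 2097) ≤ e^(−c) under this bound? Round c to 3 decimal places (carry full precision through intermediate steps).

Write 2097 = (1 − δ)μ, so δ = 1 − 2097/2334.6 = 0.1017733…
Then the exponent is δ²μ/2 = (μ − 2097)²/(2μ) = 12.090671.

12.091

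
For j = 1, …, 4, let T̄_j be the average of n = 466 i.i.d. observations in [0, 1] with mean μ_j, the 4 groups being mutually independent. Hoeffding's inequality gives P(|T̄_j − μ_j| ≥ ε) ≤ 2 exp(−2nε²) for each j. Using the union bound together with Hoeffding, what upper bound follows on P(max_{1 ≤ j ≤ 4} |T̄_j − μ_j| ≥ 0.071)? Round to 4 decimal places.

0.0729

Per-experiment Hoeffding bound: 2·exp(−2·466·0.071²) = 2·exp(−4.69821) = 0.018223.
Union bound over 4 events: 4·0.018223 = 0.07289.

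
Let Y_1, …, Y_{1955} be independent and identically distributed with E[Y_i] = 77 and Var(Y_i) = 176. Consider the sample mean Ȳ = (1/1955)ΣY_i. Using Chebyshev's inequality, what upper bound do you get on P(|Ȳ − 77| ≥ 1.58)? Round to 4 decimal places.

Var(Ȳ) = Var(Y_i)/n = 176/1955 = 0.090026.
Chebyshev: P(|Ȳ − 77| ≥ 1.58) ≤ Var(Ȳ)/(1.58)² = 176/(1955·1.58²) = 0.0361.

0.0361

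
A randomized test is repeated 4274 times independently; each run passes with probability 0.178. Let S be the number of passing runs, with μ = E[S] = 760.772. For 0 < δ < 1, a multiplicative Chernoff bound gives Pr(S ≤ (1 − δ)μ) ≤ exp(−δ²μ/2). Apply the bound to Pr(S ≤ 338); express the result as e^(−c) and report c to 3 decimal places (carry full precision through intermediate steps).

Write 338 = (1 − δ)μ, so δ = 1 − 338/760.772 = 0.5557145…
Then the exponent is δ²μ/2 = (μ − 338)²/(2μ) = 117.470257.

117.470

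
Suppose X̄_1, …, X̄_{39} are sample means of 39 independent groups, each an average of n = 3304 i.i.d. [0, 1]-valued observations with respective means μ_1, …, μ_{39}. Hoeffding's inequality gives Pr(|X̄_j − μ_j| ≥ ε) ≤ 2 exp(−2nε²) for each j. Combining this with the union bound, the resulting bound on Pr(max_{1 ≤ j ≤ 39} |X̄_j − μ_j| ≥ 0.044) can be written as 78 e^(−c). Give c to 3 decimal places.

Union bound over the 39 events: Pr(max_{1 ≤ j ≤ 39} |X̄_j − μ_j| ≥ 0.044) ≤ 39·2·exp(−2nε²) = 78 exp(−2·3304·0.044²).
So c = 2·3304·0.044² = 12.7931.

12.793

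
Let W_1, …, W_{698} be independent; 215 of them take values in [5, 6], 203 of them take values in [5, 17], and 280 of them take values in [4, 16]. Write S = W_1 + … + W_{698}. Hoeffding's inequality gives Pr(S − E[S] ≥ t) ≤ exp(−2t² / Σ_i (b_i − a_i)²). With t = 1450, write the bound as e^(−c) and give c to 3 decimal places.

60.272

Σ(b_i − a_i)² = 215·1² + 203·12² + 280·12² = 69767.
c = 2t² / 69767 = 2·1450² / 69767 = 60.2720.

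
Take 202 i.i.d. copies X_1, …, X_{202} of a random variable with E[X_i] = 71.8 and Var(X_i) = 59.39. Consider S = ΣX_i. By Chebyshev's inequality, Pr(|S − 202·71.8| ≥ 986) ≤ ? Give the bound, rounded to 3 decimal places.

Var(S) = n·Var(X_i) = 202·59.39 = 11996.78.
Chebyshev: Pr(|S − 202·71.8| ≥ 986) ≤ Var(S)/986² = 11996.78/972196 = 0.0123.

0.012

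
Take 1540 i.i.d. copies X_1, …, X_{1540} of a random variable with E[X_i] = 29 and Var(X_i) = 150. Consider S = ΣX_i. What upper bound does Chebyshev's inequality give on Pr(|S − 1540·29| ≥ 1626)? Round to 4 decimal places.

Var(S) = n·Var(X_i) = 1540·150 = 231000.
Chebyshev: Pr(|S − 1540·29| ≥ 1626) ≤ Var(S)/1626² = 231000/2643876 = 0.0874.

0.0874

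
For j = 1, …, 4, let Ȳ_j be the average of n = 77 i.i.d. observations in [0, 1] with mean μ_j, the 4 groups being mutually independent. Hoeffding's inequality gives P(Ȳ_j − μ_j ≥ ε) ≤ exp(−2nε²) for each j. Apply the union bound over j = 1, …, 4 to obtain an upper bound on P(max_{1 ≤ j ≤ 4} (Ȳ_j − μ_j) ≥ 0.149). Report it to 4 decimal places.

Per-experiment Hoeffding bound: exp(−2·77·0.149²) = exp(−3.41895) = 0.032747.
Union bound over 4 events: 4·0.032747 = 0.13099.

0.1310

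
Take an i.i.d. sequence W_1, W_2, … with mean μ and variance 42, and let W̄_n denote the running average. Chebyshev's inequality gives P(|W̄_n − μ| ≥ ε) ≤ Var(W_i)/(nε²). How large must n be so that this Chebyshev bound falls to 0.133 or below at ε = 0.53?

Require 42/(n·0.53²) ≤ 0.133, i.e. n ≥ 42/(0.133·0.53²) = 1124.206.
The smallest integer n is 1125.

1125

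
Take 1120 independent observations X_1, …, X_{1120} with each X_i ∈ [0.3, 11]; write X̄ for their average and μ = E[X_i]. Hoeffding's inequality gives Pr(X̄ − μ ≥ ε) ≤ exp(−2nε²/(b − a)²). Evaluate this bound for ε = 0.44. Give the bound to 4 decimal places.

Exponent: 2nε²/(b − a)² = 2·1120·0.44² / 10.7² = 3.78779.
Bound = exp(−3.78779) = 0.02265.

0.0226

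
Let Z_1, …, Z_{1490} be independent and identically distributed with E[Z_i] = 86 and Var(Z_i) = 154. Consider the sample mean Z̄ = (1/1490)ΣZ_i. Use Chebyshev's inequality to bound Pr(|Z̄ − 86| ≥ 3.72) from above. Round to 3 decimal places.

0.007

Var(Z̄) = Var(Z_i)/n = 154/1490 = 0.10336.
Chebyshev: Pr(|Z̄ − 86| ≥ 3.72) ≤ Var(Z̄)/(3.72)² = 154/(1490·3.72²) = 0.0075.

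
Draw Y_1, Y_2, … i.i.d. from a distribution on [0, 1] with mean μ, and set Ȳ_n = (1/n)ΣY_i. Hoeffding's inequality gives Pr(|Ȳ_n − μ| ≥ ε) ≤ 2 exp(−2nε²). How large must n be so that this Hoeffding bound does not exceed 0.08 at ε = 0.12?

Require 2·exp(−2nε²) ≤ 0.08, i.e. 2nε² ≥ ln(2/0.08) = 3.218876.
So n ≥ 3.218876 / (2·0.12²) = 111.767.
The smallest integer n is 112.

112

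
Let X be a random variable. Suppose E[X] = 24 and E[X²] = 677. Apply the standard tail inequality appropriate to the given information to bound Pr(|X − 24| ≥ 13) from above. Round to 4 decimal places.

The first two moments determine the variance, so Chebyshev's inequality is the sharpest standard bound available.
Var(X) = E[X²] − (E[X])² = 677 − 576 = 101.
Chebyshev's inequality: Pr(|X − μ| ≥ t) ≤ Var(X)/t² = 101/169 = 0.5976.

0.5976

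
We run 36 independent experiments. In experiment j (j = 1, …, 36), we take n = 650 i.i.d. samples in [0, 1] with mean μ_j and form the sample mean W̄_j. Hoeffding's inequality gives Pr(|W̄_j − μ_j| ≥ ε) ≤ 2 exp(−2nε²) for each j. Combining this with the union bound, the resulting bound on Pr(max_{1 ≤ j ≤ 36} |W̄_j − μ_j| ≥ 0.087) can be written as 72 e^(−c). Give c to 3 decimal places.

Union bound over the 36 events: Pr(max_{1 ≤ j ≤ 36} |W̄_j − μ_j| ≥ 0.087) ≤ 36·2·exp(−2nε²) = 72 exp(−2·650·0.087²).
So c = 2·650·0.087² = 9.8397.

9.840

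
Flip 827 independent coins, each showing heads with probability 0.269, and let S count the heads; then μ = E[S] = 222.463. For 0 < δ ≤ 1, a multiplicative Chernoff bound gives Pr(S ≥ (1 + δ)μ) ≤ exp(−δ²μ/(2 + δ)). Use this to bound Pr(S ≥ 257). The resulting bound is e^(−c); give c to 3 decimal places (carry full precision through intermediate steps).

2.488

Write 257 = (1 + δ)μ, so δ = 257/222.463 − 1 = 0.1552483…
Then the exponent is δ²μ/(2 + δ) = (257 − μ)² / (μ·(2 + δ)) = 2.487792.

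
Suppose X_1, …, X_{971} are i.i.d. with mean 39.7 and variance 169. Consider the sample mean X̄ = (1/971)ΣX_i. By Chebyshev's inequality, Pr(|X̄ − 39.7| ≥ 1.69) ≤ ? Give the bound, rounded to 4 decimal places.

Var(X̄) = Var(X_i)/n = 169/971 = 0.17405.
Chebyshev: Pr(|X̄ − 39.7| ≥ 1.69) ≤ Var(X̄)/(1.69)² = 169/(971·1.69²) = 0.0609.

0.0609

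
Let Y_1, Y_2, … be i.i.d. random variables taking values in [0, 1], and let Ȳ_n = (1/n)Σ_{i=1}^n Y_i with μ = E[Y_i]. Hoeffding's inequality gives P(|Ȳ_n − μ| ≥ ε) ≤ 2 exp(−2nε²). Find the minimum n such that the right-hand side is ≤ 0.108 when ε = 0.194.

39

Require 2·exp(−2nε²) ≤ 0.108, i.e. 2nε² ≥ ln(2/0.108) = 2.918771.
So n ≥ 2.918771 / (2·0.194²) = 38.776.
The smallest integer n is 39.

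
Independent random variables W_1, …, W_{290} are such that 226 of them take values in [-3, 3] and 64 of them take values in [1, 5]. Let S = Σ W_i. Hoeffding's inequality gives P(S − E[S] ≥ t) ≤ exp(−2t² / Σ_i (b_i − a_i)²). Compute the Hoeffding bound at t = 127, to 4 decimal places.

0.0296

Σ(b_i − a_i)² = 226·6² + 64·4² = 9160.
Exponent = 2·127² / 9160 = 3.52162.
Bound = exp(−3.52162) = 0.02955.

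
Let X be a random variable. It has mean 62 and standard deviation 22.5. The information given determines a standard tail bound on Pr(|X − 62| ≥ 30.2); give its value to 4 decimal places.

0.5551

Mean and variance are known, so Chebyshev's inequality applies.
Chebyshev: Pr(|X − μ| ≥ t) ≤ Var(X)/t².
Var(X) = σ² = 22.5² = 506.25.
Bound = 506.25 / 912.04 = 0.5551.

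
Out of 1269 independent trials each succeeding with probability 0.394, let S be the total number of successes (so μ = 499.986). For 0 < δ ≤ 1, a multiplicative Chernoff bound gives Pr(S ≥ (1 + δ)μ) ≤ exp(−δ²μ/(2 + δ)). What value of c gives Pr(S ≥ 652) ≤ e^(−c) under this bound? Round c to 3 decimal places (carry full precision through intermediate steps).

20.059

Write 652 = (1 + δ)μ, so δ = 652/499.986 − 1 = 0.3040365…
Then the exponent is δ²μ/(2 + δ) = (652 − μ)² / (μ·(2 + δ)) = 20.059494.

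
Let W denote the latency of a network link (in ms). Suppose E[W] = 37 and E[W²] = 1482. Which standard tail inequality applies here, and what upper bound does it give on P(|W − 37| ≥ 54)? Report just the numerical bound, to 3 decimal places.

0.039

The first two moments determine the variance, so Chebyshev's inequality is the sharpest standard bound available.
Var(W) = E[W²] − (E[W])² = 1482 − 1369 = 113.
Chebyshev's inequality: P(|W − μ| ≥ t) ≤ Var(W)/t² = 113/2916 = 0.0388.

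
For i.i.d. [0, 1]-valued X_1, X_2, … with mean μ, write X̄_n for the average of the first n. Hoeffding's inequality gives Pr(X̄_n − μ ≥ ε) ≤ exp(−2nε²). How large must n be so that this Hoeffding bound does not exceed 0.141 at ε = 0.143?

Require exp(−2nε²) ≤ 0.141, i.e. 2nε² ≥ ln(1/0.141) = 1.958995.
So n ≥ 1.958995 / (2·0.143²) = 47.900.
The smallest integer n is 48.

48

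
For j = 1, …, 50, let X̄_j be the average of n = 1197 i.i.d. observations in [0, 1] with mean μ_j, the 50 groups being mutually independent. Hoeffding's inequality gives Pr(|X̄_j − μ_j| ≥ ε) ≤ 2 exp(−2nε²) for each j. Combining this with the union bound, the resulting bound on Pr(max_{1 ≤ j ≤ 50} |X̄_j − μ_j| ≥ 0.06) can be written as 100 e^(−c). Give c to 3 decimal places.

8.618

Union bound over the 50 events: Pr(max_{1 ≤ j ≤ 50} |X̄_j − μ_j| ≥ 0.06) ≤ 50·2·exp(−2nε²) = 100 exp(−2·1197·0.06²).
So c = 2·1197·0.06² = 8.6184.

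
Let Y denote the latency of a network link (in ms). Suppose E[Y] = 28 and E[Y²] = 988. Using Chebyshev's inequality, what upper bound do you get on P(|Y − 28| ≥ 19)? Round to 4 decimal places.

Var(Y) = E[Y²] − (E[Y])² = 988 − 784 = 204.
Chebyshev's inequality: P(|Y − μ| ≥ t) ≤ Var(Y)/t² = 204/361 = 0.5651.

0.5651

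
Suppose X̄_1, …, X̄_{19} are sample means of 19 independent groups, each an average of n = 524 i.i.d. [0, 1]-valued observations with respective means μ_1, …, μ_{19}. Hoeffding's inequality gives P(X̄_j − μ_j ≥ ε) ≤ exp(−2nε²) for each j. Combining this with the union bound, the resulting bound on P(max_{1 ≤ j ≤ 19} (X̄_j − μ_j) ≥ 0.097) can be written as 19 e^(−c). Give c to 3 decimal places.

Union bound over the 19 events: P(max_{1 ≤ j ≤ 19} (X̄_j − μ_j) ≥ 0.097) ≤ 19·exp(−2nε²) = 19 exp(−2·524·0.097²).
So c = 2·524·0.097² = 9.8606.

9.861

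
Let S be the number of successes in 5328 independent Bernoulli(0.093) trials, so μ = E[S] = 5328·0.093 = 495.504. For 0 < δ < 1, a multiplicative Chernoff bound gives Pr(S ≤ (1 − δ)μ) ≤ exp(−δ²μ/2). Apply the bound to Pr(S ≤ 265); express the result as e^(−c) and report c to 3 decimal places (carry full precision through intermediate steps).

Write 265 = (1 − δ)μ, so δ = 1 − 265/495.504 = 0.465191…
Then the exponent is δ²μ/2 = (μ − 265)²/(2μ) = 53.614193.

53.614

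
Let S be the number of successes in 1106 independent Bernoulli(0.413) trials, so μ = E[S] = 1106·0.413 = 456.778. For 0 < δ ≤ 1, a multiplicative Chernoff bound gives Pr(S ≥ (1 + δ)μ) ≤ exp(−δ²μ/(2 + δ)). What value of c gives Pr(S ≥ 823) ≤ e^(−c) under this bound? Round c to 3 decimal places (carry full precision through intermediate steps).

104.798

Write 823 = (1 + δ)μ, so δ = 823/456.778 − 1 = 0.8017505…
Then the exponent is δ²μ/(2 + δ) = (823 − μ)² / (μ·(2 + δ)) = 104.798296.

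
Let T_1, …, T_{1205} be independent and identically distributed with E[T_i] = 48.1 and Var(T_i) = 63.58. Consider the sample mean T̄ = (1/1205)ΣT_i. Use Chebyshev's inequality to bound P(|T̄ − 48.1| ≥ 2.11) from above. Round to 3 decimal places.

Var(T̄) = Var(T_i)/n = 63.58/1205 = 0.052763.
Chebyshev: P(|T̄ − 48.1| ≥ 2.11) ≤ Var(T̄)/(2.11)² = 63.58/(1205·2.11²) = 0.0119.

0.012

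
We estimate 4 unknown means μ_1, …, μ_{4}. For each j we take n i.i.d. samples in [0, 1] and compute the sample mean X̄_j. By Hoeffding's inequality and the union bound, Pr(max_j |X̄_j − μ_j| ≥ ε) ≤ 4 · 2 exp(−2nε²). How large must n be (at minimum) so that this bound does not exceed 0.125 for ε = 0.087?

275

Need 2·4·exp(−2nε²) ≤ 0.125, i.e. exp(−2nε²) ≤ 0.125/8.
So 2nε² ≥ ln(8/0.125) = 4.158883.
Hence n ≥ 4.158883/(2·0.087²) = 274.731.
The smallest integer n is 275.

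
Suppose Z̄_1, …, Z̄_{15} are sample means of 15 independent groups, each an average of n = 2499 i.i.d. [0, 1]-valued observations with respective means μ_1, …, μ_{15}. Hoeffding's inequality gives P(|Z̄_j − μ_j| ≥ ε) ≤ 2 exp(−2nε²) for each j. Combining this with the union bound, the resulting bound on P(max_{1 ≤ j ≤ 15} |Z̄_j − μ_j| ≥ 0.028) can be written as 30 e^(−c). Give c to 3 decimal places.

3.918

Union bound over the 15 events: P(max_{1 ≤ j ≤ 15} |Z̄_j − μ_j| ≥ 0.028) ≤ 15·2·exp(−2nε²) = 30 exp(−2·2499·0.028²).
So c = 2·2499·0.028² = 3.9184.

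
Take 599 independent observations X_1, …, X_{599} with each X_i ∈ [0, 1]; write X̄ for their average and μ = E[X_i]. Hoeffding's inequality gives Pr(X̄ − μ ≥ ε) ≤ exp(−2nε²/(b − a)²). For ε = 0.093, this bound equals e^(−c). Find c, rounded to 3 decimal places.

c = 2nε²/(b − a)² = 2·599·0.093² / 1² = 10.3615.

10.362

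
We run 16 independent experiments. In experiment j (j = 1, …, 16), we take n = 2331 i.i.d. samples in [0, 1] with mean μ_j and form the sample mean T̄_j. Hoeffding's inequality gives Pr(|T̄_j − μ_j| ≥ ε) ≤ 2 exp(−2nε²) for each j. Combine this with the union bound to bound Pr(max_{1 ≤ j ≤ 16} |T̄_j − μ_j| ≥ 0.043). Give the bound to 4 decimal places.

Per-experiment Hoeffding bound: 2·exp(−2·2331·0.043²) = 2·exp(−8.62004) = 0.00036091.
Union bound over 16 events: 16·0.00036091 = 0.00577.

0.0058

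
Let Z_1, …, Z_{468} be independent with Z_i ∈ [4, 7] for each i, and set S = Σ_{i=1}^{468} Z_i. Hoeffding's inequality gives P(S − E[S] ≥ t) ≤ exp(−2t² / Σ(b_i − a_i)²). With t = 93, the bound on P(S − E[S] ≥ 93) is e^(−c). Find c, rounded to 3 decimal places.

Σ(b_i − a_i)² = 468·(3)² = 4212.
c = 2t²/4212 = 2·93²/4212 = 4.1068.

4.107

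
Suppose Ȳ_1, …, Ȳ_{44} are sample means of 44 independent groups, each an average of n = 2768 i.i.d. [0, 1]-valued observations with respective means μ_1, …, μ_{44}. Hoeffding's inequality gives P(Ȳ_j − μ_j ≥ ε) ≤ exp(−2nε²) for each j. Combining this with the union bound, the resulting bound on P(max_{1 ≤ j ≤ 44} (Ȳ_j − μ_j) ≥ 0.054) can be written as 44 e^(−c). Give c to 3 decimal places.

Union bound over the 44 events: P(max_{1 ≤ j ≤ 44} (Ȳ_j − μ_j) ≥ 0.054) ≤ 44·exp(−2nε²) = 44 exp(−2·2768·0.054²).
So c = 2·2768·0.054² = 16.1430.

16.143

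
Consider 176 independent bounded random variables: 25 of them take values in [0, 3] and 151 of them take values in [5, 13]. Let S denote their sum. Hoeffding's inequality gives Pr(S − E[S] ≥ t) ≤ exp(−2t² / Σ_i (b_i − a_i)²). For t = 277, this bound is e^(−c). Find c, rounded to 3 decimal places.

Σ(b_i − a_i)² = 25·3² + 151·8² = 9889.
c = 2t² / 9889 = 2·277² / 9889 = 15.5181.

15.518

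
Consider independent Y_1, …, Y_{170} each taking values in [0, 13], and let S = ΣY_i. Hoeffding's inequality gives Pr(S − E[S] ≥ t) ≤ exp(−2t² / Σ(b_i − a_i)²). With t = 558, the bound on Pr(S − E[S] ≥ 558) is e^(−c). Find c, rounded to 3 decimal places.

21.675

Σ(b_i − a_i)² = 170·(13)² = 28730.
c = 2t²/28730 = 2·558²/28730 = 21.6752.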